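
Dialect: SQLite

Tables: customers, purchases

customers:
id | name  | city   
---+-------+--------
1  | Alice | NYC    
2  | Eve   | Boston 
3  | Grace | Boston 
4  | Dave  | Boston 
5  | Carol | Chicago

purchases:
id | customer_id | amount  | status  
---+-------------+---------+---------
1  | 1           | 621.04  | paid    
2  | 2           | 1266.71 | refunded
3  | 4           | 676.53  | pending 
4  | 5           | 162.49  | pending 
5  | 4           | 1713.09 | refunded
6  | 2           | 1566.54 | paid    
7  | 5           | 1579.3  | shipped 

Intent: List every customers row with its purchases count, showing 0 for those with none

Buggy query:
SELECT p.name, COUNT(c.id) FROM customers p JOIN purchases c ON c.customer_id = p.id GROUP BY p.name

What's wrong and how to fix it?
Bug: An inner join excludes parents with zero children

Fix: Switch to LEFT JOIN to retain unmatched parent rows

Corrected query:
SELECT p.name, COUNT(c.id) FROM customers p LEFT JOIN purchases c ON c.customer_id = p.id GROUP BY p.name

Result:
name  | COUNT(c.id)
------+------------
Alice | 1          
Carol | 2          
Dave  | 2          
Eve   | 2          
Grace | 0          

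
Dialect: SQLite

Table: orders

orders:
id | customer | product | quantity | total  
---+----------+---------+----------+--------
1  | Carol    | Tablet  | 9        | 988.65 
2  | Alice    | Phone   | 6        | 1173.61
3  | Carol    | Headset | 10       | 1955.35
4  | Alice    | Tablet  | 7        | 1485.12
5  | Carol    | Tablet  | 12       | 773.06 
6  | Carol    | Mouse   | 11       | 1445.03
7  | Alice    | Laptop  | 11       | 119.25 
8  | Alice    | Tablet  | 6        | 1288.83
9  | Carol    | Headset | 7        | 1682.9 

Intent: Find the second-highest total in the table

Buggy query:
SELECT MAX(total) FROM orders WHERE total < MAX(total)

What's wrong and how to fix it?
Bug: The inner MAX is an aggregate inside WHERE, which is not allowed

Fix: Compute the overall MAX in a subquery, then take MAX of rows below it

Corrected query:
SELECT MAX(total) FROM orders WHERE total < (SELECT MAX(total) FROM orders)

Result:
MAX(total)
----------
1682.9    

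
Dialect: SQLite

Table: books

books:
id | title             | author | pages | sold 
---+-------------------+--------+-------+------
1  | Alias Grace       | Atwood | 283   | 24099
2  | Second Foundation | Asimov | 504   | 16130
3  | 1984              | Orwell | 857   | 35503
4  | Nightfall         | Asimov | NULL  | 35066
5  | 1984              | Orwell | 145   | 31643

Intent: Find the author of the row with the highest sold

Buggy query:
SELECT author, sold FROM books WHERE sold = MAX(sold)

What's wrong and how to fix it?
Bug: MAX(sold) is an aggregate and cannot be used directly in WHERE

Fix: Wrap MAX in a scalar subquery so WHERE compares against a single value

Corrected query:
SELECT author, sold FROM books WHERE sold = (SELECT MAX(sold) FROM books)

Result:
author | sold 
-------+------
Orwell | 35503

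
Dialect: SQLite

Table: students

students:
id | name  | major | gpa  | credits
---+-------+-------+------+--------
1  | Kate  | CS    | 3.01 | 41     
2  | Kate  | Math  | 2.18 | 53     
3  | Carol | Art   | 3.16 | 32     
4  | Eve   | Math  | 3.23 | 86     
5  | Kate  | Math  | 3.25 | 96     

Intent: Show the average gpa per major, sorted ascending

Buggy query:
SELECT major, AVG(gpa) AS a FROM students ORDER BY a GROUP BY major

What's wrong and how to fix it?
Bug: ORDER BY appears before GROUP BY; SQL clause order requires GROUP BY first

Fix: Move ORDER BY to the end, after GROUP BY

Corrected query:
SELECT major, AVG(gpa) AS a FROM students GROUP BY major ORDER BY a

Result:
major | a       
------+---------
Math  | 2.886667
CS    | 3.01    
Art   | 3.16    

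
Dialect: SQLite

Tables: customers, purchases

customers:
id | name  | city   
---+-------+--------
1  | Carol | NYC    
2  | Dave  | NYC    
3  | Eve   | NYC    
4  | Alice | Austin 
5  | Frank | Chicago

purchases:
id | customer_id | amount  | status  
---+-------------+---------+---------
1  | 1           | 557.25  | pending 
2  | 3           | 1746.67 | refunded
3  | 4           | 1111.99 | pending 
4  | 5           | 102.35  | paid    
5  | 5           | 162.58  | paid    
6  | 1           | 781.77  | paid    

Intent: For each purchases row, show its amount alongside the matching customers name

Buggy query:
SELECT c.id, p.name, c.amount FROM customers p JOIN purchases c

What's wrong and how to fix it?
Bug: JOIN with no ON clause produces a cartesian product; every purchases row pairs with every customers row

Fix: Specify the join condition linking the foreign key to the parent id

Corrected query:
SELECT c.id, p.name, c.amount FROM customers p JOIN purchases c ON c.customer_id = p.id

Result:
id | name  | amount 
---+-------+--------
1  | Carol | 557.25 
2  | Eve   | 1746.67
3  | Alice | 1111.99
4  | Frank | 102.35 
5  | Frank | 162.58 
6  | Carol | 781.77 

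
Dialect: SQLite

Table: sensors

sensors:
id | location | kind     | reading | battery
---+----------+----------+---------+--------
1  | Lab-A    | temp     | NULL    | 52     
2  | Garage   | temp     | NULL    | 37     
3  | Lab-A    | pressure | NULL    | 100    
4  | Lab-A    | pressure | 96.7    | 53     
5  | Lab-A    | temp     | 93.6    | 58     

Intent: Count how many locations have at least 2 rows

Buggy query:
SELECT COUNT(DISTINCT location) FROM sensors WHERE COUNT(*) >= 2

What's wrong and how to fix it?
Bug: COUNT(*) cannot appear in WHERE; the per-group count doesn't exist yet

Fix: Use a subquery that GROUPs and filters with HAVING, then count its rows

Corrected query:
SELECT COUNT(*) FROM (SELECT location FROM sensors GROUP BY location HAVING COUNT(*) >= 2)

Result:
COUNT(*)
--------
1       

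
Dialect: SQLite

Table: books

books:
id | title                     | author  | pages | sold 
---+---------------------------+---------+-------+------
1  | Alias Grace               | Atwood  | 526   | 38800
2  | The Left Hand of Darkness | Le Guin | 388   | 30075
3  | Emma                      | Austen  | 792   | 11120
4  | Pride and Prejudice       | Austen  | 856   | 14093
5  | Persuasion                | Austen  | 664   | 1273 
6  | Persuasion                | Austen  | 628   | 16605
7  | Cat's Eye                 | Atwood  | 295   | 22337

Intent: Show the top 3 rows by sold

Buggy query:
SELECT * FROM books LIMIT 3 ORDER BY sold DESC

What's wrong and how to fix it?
Bug: ORDER BY cannot follow LIMIT; LIMIT is the final clause

Fix: Sort with ORDER BY, then apply LIMIT

Corrected query:
SELECT * FROM books ORDER BY sold DESC LIMIT 3

Result:
id | title                     | author  | pages | sold 
---+---------------------------+---------+-------+------
1  | Alias Grace               | Atwood  | 526   | 38800
2  | The Left Hand of Darkness | Le Guin | 388   | 30075
7  | Cat's Eye                 | Atwood  | 295   | 22337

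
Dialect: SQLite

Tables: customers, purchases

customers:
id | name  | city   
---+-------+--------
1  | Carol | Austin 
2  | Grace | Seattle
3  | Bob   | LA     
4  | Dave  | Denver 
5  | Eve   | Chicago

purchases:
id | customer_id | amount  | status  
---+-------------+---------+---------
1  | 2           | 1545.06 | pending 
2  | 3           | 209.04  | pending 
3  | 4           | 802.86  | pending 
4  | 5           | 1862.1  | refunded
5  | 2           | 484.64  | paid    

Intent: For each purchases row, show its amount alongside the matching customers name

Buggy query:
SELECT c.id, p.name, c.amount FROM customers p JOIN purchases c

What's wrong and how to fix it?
Bug: Missing join condition: each purchases row is matched to all customers rows instead of just its own

Fix: Specify the join condition linking the foreign key to the parent id

Corrected query:
SELECT c.id, p.name, c.amount FROM customers p JOIN purchases c ON c.customer_id = p.id

Result:
id | name  | amount 
---+-------+--------
1  | Grace | 1545.06
2  | Bob   | 209.04 
3  | Dave  | 802.86 
4  | Eve   | 1862.1 
5  | Grace | 484.64 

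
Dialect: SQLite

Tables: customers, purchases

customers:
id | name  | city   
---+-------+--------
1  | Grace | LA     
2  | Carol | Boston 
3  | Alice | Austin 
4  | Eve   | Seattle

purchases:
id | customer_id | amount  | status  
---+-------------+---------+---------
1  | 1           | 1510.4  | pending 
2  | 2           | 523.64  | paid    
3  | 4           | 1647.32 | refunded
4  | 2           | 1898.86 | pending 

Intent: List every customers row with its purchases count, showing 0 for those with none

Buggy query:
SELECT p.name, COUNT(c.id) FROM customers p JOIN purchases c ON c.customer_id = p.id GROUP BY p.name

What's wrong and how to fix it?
Bug: INNER JOIN drops customers rows that have no matching purchases rows

Fix: Use LEFT JOIN so parents without children still appear (COUNT(c.id) gives 0)

Corrected query:
SELECT p.name, COUNT(c.id) FROM customers p LEFT JOIN purchases c ON c.customer_id = p.id GROUP BY p.name

Result:
name  | COUNT(c.id)
------+------------
Alice | 0          
Carol | 2          
Eve   | 1          
Grace | 1          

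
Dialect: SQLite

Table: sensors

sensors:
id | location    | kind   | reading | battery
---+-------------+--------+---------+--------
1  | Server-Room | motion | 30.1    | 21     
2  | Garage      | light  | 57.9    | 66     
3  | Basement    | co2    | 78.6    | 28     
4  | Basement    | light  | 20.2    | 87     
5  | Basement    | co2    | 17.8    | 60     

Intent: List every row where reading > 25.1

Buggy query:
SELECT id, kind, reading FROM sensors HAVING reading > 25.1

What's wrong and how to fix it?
Bug: This is a non-aggregate query (no GROUP BY, no aggregates), so in SQLite the HAVING clause is invalid here; a row-level condition belongs in WHERE

Fix: Use WHERE for row-level filtering

Corrected query:
SELECT id, kind, reading FROM sensors WHERE reading > 25.1

Result:
id | kind   | reading
---+--------+--------
1  | motion | 30.1   
2  | light  | 57.9   
3  | co2    | 78.6   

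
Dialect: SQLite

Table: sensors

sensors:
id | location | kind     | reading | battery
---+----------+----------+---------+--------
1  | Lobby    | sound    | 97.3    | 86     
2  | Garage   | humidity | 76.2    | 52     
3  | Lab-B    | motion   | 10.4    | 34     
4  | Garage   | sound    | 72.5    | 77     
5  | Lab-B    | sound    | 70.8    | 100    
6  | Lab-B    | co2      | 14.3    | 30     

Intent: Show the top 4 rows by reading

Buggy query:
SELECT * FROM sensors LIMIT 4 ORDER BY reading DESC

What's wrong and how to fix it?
Bug: LIMIT must come after ORDER BY

Fix: Swap the clauses: ORDER BY first, then LIMIT

Corrected query:
SELECT * FROM sensors ORDER BY reading DESC LIMIT 4

Result:
id | location | kind     | reading | battery
---+----------+----------+---------+--------
1  | Lobby    | sound    | 97.3    | 86     
2  | Garage   | humidity | 76.2    | 52     
4  | Garage   | sound    | 72.5    | 77     
5  | Lab-B    | sound    | 70.8    | 100    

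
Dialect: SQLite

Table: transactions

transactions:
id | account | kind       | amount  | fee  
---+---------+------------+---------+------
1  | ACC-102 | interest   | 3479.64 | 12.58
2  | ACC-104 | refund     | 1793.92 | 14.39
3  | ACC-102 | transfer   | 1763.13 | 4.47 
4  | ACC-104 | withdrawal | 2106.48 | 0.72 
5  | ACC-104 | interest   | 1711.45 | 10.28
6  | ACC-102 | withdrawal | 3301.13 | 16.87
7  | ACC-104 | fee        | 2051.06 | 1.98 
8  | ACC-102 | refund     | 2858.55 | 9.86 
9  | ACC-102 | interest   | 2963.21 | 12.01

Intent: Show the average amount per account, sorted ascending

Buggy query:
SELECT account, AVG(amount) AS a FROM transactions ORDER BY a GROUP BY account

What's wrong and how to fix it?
Bug: ORDER BY appears before GROUP BY; SQL clause order requires GROUP BY first

Fix: Reorder: SELECT … FROM … GROUP BY … ORDER BY …

Corrected query:
SELECT account, AVG(amount) AS a FROM transactions GROUP BY account ORDER BY a

Result:
account | a        
--------+----------
ACC-104 | 1915.7275
ACC-102 | 2873.132 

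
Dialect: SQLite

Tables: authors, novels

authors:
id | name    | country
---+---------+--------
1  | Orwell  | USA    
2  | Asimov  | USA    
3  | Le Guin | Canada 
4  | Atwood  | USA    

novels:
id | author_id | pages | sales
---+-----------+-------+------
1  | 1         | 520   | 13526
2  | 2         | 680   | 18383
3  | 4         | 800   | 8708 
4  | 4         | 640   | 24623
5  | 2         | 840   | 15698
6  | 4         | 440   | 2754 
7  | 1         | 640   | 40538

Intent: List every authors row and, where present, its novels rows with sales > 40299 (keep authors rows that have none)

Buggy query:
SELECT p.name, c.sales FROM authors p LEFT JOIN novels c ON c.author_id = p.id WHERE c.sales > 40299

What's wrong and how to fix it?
Bug: A WHERE condition on the right-hand table after LEFT JOIN drops unmatched parents

Fix: Put 'c.sales > 40299' in the JOIN's ON clause instead of WHERE

Corrected query:
SELECT p.name, c.sales FROM authors p LEFT JOIN novels c ON c.author_id = p.id AND c.sales > 40299

Result:
name    | sales
--------+------
Orwell  | 40538
Asimov  | NULL 
Le Guin | NULL 
Atwood  | NULL 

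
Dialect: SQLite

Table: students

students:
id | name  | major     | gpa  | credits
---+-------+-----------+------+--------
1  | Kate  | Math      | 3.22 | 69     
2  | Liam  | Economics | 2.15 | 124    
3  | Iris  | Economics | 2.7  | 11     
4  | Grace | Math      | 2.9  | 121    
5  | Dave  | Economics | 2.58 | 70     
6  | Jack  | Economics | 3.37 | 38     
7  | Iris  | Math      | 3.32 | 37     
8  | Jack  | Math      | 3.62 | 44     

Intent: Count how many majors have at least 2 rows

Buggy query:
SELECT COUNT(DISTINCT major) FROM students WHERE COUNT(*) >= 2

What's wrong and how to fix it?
Bug: WHERE filters individual rows, not groups, so a group-level COUNT is invalid there

Fix: Group first with HAVING COUNT(*) >= 2, then COUNT the resulting groups

Corrected query:
SELECT COUNT(*) FROM (SELECT major FROM students GROUP BY major HAVING COUNT(*) >= 2)

Result:
COUNT(*)
--------
2       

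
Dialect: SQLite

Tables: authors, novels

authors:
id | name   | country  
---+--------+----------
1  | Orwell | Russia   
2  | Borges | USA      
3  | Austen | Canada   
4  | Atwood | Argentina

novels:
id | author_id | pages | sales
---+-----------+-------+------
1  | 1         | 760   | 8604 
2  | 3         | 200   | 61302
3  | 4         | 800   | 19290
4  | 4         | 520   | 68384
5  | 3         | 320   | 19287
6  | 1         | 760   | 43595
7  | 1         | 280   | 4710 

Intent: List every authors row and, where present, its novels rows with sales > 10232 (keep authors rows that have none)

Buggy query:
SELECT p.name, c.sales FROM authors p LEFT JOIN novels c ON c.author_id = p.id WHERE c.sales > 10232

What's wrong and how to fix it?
Bug: A WHERE condition on the right-hand table after LEFT JOIN drops unmatched parents

Fix: Move the right-table condition into the ON clause so unmatched parents are kept

Corrected query:
SELECT p.name, c.sales FROM authors p LEFT JOIN novels c ON c.author_id = p.id AND c.sales > 10232

Result:
name   | sales
-------+------
Orwell | 43595
Borges | NULL 
Austen | 19287
Austen | 61302
Atwood | 19290
Atwood | 68384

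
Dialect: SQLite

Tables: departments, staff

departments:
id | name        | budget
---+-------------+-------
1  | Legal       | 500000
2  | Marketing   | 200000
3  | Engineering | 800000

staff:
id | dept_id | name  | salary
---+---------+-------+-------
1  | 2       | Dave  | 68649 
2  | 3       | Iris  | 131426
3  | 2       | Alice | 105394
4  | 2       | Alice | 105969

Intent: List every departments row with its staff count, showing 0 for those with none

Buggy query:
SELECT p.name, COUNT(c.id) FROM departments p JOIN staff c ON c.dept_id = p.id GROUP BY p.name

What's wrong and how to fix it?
Bug: INNER JOIN drops departments rows that have no matching staff rows

Fix: Use LEFT JOIN so parents without children still appear (COUNT(c.id) gives 0)

Corrected query:
SELECT p.name, COUNT(c.id) FROM departments p LEFT JOIN staff c ON c.dept_id = p.id GROUP BY p.name

Result:
name        | COUNT(c.id)
------------+------------
Engineering | 1          
Legal       | 0          
Marketing   | 3          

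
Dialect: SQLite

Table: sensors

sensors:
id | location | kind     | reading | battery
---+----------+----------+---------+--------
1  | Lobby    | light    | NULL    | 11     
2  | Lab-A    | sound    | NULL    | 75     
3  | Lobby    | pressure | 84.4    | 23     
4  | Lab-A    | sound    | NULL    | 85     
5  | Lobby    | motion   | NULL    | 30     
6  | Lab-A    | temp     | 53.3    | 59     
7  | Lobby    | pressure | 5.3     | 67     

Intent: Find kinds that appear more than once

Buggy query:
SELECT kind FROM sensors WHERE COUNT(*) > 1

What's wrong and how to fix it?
Bug: WHERE can't reference COUNT(*); aggregates are computed after WHERE

Fix: GROUP BY kind, then filter groups with HAVING COUNT(*) > 1

Corrected query:
SELECT kind FROM sensors GROUP BY kind HAVING COUNT(*) > 1

Result:
kind    
--------
pressure
sound   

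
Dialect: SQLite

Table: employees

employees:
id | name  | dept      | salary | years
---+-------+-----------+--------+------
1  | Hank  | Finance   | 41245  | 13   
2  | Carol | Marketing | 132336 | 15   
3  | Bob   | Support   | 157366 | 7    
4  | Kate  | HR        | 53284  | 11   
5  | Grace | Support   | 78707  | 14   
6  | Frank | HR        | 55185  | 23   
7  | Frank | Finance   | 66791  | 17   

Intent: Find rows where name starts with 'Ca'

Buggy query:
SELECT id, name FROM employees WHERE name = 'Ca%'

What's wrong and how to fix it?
Bug: '=' compares the literal string including the % character; pattern matching needs LIKE

Fix: Use LIKE for wildcard pattern matching

Corrected query:
SELECT id, name FROM employees WHERE name LIKE 'Ca%'

Result:
id | name 
---+------
2  | Carol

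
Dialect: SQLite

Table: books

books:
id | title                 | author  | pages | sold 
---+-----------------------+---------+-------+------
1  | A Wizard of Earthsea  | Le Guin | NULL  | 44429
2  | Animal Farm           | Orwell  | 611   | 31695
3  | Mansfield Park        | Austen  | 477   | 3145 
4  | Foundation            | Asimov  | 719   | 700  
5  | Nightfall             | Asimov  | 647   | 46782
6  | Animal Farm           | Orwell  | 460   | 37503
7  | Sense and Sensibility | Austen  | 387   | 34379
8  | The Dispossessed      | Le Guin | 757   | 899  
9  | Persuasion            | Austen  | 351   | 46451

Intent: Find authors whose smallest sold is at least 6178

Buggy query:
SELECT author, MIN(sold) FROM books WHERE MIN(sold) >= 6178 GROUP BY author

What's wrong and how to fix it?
Bug: Aggregates like MIN are computed per group after WHERE runs

Fix: Replace WHERE with HAVING after the GROUP BY

Corrected query:
SELECT author, MIN(sold) FROM books GROUP BY author HAVING MIN(sold) >= 6178

Result:
author | MIN(sold)
-------+----------
Orwell | 31695    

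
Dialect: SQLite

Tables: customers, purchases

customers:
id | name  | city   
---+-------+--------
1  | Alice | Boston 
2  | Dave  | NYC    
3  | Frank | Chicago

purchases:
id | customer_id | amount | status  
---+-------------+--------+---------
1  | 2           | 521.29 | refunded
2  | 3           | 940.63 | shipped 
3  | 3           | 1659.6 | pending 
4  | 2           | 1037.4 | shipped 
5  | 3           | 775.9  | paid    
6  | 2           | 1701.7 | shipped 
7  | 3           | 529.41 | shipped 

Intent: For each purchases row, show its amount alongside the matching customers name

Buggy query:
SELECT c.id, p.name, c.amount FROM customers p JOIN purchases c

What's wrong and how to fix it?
Bug: Missing join condition: each purchases row is matched to all customers rows instead of just its own

Fix: Add ON c.customer_id = p.id to the JOIN

Corrected query:
SELECT c.id, p.name, c.amount FROM customers p JOIN purchases c ON c.customer_id = p.id

Result:
id | name  | amount
---+-------+-------
1  | Dave  | 521.29
2  | Frank | 940.63
3  | Frank | 1659.6
4  | Dave  | 1037.4
5  | Frank | 775.9 
6  | Dave  | 1701.7
7  | Frank | 529.41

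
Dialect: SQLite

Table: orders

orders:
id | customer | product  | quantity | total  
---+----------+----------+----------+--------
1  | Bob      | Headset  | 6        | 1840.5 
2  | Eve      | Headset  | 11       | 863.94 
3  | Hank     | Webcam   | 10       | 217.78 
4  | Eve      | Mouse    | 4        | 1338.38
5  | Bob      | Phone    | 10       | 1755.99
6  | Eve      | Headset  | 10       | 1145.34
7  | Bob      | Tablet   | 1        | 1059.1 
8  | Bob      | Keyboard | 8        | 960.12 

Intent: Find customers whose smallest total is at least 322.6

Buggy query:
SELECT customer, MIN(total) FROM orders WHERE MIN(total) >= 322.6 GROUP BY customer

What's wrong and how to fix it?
Bug: MIN() in WHERE is a misuse of aggregate

Fix: Replace WHERE with HAVING after the GROUP BY

Corrected query:
SELECT customer, MIN(total) FROM orders GROUP BY customer HAVING MIN(total) >= 322.6

Result:
customer | MIN(total)
---------+-----------
Bob      | 960.12    
Eve      | 863.94    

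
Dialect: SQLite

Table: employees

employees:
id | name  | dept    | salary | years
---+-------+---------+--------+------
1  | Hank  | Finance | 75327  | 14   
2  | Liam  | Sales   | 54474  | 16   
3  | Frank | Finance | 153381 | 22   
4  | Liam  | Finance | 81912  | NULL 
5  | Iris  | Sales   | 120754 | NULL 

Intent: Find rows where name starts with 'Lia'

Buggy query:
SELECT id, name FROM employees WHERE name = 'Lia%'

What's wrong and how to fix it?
Bug: '=' compares the literal string including the % character; pattern matching needs LIKE

Fix: Use LIKE for wildcard pattern matching

Corrected query:
SELECT id, name FROM employees WHERE name LIKE 'Lia%'

Result:
id | name
---+-----
2  | Liam
4  | Liam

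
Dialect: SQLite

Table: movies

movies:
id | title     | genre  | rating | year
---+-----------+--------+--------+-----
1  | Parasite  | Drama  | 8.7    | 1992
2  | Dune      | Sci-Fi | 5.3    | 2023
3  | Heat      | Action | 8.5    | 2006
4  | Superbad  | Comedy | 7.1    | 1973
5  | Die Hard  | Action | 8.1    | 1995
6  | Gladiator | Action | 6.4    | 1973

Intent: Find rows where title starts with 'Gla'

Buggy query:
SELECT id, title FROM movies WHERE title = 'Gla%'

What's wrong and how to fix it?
Bug: '=' compares the literal string including the % character; pattern matching needs LIKE

Fix: Replace '=' with LIKE so 'Gla%' is treated as a pattern

Corrected query:
SELECT id, title FROM movies WHERE title LIKE 'Gla%'

Result:
id | title    
---+----------
6  | Gladiator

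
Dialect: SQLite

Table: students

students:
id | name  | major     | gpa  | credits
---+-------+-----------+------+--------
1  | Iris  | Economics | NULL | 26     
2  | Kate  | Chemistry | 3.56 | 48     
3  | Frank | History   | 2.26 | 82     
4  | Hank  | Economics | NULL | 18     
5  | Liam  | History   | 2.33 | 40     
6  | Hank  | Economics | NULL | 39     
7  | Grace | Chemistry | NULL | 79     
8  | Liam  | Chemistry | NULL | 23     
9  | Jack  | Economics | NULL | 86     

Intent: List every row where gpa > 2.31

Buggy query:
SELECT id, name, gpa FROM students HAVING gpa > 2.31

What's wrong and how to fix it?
Bug: This is a non-aggregate query (no GROUP BY, no aggregates), so in SQLite the HAVING clause is invalid here; a row-level condition belongs in WHERE

Fix: Use WHERE for row-level filtering

Corrected query:
SELECT id, name, gpa FROM students WHERE gpa > 2.31

Result:
id | name | gpa 
---+------+-----
2  | Kate | 3.56
5  | Liam | 2.33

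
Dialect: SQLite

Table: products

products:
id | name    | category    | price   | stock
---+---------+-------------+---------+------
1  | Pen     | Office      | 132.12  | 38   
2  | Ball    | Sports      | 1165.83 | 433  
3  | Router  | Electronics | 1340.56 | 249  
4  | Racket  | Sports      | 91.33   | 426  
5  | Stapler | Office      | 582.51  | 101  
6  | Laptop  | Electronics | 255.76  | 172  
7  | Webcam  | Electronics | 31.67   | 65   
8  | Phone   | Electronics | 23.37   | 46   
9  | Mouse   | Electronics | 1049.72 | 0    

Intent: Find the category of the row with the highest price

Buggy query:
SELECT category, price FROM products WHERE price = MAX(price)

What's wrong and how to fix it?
Bug: WHERE is evaluated per row; an aggregate over the whole table isn't defined there

Fix: Use a subquery: WHERE price = (SELECT MAX(price) FROM products)

Corrected query:
SELECT category, price FROM products WHERE price = (SELECT MAX(price) FROM products)

Result:
category    | price  
------------+--------
Electronics | 1340.56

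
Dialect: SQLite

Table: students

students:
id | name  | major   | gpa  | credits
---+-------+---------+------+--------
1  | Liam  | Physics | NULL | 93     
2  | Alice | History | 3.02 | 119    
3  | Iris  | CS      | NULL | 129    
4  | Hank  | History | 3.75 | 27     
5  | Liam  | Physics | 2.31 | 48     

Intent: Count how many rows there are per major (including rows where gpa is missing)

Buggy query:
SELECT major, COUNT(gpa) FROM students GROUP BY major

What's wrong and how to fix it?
Bug: COUNT(gpa) skips NULLs, so groups with missing gpa are undercounted

Fix: Use COUNT(*) to count all rows regardless of NULL

Corrected query:
SELECT major, COUNT(*) FROM students GROUP BY major

Result:
major   | COUNT(*)
--------+---------
CS      | 1       
History | 2       
Physics | 2       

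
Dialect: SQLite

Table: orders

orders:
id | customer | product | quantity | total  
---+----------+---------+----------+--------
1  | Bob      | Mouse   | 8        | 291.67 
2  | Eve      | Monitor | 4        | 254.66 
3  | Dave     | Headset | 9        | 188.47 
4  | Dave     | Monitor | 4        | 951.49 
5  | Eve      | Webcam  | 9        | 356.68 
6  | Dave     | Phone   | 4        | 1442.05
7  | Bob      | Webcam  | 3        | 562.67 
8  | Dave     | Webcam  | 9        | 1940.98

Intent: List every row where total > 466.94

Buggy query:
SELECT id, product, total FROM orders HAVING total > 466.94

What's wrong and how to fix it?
Bug: This is a non-aggregate query (no GROUP BY, no aggregates), so in SQLite the HAVING clause is invalid here; a row-level condition belongs in WHERE

Fix: Replace HAVING with WHERE since the condition applies to individual rows

Corrected query:
SELECT id, product, total FROM orders WHERE total > 466.94

Result:
id | product | total  
---+---------+--------
4  | Monitor | 951.49 
6  | Phone   | 1442.05
7  | Webcam  | 562.67 
8  | Webcam  | 1940.98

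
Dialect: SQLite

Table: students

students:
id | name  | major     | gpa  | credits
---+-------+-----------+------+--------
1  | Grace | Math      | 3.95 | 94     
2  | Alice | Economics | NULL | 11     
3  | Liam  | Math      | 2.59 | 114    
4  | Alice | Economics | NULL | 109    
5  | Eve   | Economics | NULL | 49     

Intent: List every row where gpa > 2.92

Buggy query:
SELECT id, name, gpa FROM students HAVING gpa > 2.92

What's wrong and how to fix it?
Bug: HAVING filters the output of aggregation, but this query has no GROUP BY and no aggregate functions, so SQLite rejects it (HAVING clause on a non-aggregate query); the condition here is per row

Fix: Use WHERE for row-level filtering

Corrected query:
SELECT id, name, gpa FROM students WHERE gpa > 2.92

Result:
id | name  | gpa 
---+-------+-----
1  | Grace | 3.95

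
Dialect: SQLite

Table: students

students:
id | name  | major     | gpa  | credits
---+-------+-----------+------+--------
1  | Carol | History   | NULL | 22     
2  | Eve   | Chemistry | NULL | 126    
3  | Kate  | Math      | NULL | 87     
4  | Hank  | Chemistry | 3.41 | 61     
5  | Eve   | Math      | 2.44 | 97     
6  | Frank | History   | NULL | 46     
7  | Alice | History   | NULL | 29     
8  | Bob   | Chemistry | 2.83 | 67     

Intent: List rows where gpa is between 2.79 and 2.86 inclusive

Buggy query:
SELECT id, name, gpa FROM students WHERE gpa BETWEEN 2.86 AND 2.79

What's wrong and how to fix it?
Bug: BETWEEN expects the lower bound first; with 2.86 AND 2.79 the range is empty

Fix: Swap the bounds so the smaller value comes first

Corrected query:
SELECT id, name, gpa FROM students WHERE gpa BETWEEN 2.79 AND 2.86

Result:
id | name | gpa 
---+------+-----
8  | Bob  | 2.83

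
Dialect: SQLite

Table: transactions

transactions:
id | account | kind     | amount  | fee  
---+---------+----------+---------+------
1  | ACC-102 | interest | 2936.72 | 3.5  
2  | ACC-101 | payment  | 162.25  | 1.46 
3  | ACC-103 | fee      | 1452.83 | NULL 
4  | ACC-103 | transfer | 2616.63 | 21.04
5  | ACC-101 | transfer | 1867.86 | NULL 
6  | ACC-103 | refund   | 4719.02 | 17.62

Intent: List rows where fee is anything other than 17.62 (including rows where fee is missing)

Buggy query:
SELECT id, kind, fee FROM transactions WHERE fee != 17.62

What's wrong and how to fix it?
Bug: 'fee != 17.62' is unknown when fee is NULL, so NULL rows are silently excluded

Fix: Handle NULL separately with IS NULL alongside the inequality

Corrected query:
SELECT id, kind, fee FROM transactions WHERE fee != 17.62 OR fee IS NULL

Result:
id | kind     | fee  
---+----------+------
1  | interest | 3.5  
2  | payment  | 1.46 
3  | fee      | NULL 
4  | transfer | 21.04
5  | transfer | NULL 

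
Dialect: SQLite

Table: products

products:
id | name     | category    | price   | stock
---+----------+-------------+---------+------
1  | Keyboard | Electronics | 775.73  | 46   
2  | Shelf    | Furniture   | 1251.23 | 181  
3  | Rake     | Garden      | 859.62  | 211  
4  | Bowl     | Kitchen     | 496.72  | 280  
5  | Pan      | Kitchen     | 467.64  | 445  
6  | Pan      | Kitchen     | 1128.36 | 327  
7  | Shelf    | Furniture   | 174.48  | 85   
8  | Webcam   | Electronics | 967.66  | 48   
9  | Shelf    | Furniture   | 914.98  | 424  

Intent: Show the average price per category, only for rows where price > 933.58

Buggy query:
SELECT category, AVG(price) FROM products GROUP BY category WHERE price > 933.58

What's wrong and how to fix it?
Bug: WHERE cannot follow GROUP BY

Fix: Move the WHERE clause before GROUP BY

Corrected query:
SELECT category, AVG(price) FROM products WHERE price > 933.58 GROUP BY category

Result:
category    | AVG(price)
------------+-----------
Electronics | 967.66    
Furniture   | 1251.23   
Kitchen     | 1128.36   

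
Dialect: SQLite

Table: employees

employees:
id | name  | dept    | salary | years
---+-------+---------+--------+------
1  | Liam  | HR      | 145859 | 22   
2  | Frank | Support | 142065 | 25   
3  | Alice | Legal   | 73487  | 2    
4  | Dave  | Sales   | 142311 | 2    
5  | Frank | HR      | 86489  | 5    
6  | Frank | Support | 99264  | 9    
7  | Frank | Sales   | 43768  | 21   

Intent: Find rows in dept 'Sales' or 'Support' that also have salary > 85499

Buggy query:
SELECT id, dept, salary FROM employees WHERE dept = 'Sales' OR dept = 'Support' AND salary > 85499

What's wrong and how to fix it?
Bug: AND binds tighter than OR, so this parses as dept = 'Sales' OR (dept = 'Support' AND salary > 85499)

Fix: Add parentheses around the OR so the AND applies to both alternatives

Corrected query:
SELECT id, dept, salary FROM employees WHERE (dept = 'Sales' OR dept = 'Support') AND salary > 85499

Result:
id | dept    | salary
---+---------+-------
2  | Support | 142065
4  | Sales   | 142311
6  | Support | 99264 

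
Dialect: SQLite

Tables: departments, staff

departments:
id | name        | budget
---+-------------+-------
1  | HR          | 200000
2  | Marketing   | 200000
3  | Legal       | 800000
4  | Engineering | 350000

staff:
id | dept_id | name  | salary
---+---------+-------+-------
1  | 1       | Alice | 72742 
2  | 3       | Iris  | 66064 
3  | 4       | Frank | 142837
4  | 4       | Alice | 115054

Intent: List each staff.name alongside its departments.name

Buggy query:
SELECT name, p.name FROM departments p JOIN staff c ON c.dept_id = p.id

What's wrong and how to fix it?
Bug: Both tables have a 'name' column; the unqualified reference is ambiguous

Fix: Prefix ambiguous columns with the table alias

Corrected query:
SELECT c.name, p.name FROM departments p JOIN staff c ON c.dept_id = p.id

Result:
name  | name       
------+------------
Alice | HR         
Iris  | Legal      
Frank | Engineering
Alice | Engineering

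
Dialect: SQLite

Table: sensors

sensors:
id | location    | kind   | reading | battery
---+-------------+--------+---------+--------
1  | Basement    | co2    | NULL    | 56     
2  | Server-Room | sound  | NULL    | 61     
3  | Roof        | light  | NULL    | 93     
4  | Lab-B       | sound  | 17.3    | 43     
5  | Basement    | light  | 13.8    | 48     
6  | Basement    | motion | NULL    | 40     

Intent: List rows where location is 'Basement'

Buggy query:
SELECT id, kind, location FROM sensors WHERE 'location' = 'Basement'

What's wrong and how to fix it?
Bug: Single quotes denote string literals in SQL; the column name is being compared as a constant string

Fix: Remove the quotes around the column name (or use double quotes for an identifier)

Corrected query:
SELECT id, kind, location FROM sensors WHERE location = 'Basement'

Result:
id | kind   | location
---+--------+---------
1  | co2    | Basement
5  | light  | Basement
6  | motion | Basement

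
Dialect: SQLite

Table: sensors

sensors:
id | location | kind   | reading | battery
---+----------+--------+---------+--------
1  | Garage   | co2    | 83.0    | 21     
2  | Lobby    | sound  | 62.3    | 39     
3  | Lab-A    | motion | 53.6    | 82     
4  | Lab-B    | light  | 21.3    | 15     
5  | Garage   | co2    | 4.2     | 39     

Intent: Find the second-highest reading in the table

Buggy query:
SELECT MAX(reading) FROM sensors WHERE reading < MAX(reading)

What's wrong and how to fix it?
Bug: MAX(reading) on the right of the comparison is an aggregate-in-WHERE error

Fix: Put the inner MAX in a scalar subquery

Corrected query:
SELECT MAX(reading) FROM sensors WHERE reading < (SELECT MAX(reading) FROM sensors)

Result:
MAX(reading)
------------
62.3        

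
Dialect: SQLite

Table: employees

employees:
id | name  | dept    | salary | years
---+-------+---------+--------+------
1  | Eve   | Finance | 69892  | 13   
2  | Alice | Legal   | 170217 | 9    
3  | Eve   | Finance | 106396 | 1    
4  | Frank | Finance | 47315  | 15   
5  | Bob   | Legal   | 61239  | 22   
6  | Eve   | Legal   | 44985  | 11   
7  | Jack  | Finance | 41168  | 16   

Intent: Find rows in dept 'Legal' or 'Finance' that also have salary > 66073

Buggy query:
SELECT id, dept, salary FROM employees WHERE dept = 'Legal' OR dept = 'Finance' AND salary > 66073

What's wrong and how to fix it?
Bug: Without parentheses, AND is evaluated before OR, so the salary filter only applies to the 'Finance' branch

Fix: Add parentheses around the OR so the AND applies to both alternatives

Corrected query:
SELECT id, dept, salary FROM employees WHERE (dept = 'Legal' OR dept = 'Finance') AND salary > 66073

Result:
id | dept    | salary
---+---------+-------
1  | Finance | 69892 
2  | Legal   | 170217
3  | Finance | 106396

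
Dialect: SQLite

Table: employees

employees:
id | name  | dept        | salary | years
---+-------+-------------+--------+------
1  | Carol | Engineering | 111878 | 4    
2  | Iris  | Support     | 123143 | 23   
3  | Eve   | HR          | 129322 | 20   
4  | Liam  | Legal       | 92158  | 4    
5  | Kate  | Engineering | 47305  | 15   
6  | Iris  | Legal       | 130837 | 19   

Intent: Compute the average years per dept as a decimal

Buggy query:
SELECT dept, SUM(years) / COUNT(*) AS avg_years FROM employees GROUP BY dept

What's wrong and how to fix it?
Bug: SUM(years) and COUNT(*) are both integers; the division truncates the fractional part

Fix: Multiply by 1.0 (or CAST to REAL) to force floating-point division

Corrected query:
SELECT dept, SUM(years) * 1.0 / COUNT(*) AS avg_years FROM employees GROUP BY dept

Result:
dept        | avg_years
------------+----------
Engineering | 9.5      
HR          | 20       
Legal       | 11.5     
Support     | 23       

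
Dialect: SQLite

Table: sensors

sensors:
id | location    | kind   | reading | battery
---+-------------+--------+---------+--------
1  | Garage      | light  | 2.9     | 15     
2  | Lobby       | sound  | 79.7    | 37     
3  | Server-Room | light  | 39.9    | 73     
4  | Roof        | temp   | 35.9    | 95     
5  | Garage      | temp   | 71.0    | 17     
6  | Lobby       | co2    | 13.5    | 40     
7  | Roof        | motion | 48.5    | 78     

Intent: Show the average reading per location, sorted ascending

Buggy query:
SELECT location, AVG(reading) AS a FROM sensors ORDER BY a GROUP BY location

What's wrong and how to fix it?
Bug: ORDER BY appears before GROUP BY; SQL clause order requires GROUP BY first

Fix: Reorder: SELECT … FROM … GROUP BY … ORDER BY …

Corrected query:
SELECT location, AVG(reading) AS a FROM sensors GROUP BY location ORDER BY a

Result:
location    | a    
------------+------
Garage      | 36.95
Server-Room | 39.9 
Roof        | 42.2 
Lobby       | 46.6 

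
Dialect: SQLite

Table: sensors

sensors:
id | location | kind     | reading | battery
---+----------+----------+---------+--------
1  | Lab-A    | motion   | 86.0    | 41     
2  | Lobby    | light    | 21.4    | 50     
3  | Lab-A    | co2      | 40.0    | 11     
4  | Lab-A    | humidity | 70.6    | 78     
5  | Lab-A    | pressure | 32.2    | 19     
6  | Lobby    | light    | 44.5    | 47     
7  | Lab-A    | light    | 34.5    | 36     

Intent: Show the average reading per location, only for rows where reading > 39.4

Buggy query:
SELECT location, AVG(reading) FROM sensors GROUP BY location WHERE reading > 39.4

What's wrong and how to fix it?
Bug: Row-level WHERE must come before GROUP BY in the clause order

Fix: Move the WHERE clause before GROUP BY

Corrected query:
SELECT location, AVG(reading) FROM sensors WHERE reading > 39.4 GROUP BY location

Result:
location | AVG(reading)
---------+-------------
Lab-A    | 65.533333   
Lobby    | 44.5        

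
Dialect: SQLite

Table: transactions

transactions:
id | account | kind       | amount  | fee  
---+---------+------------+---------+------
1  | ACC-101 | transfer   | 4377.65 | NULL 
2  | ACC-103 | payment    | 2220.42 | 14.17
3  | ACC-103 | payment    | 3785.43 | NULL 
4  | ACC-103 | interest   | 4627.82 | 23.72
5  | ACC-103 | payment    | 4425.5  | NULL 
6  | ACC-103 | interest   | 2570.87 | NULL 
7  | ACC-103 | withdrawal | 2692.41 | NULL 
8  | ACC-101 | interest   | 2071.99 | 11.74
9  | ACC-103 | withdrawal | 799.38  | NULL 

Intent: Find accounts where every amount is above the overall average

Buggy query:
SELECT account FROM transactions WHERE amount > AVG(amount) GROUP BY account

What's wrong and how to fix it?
Bug: WHERE evaluates per row before aggregation, so AVG() is unavailable

Fix: Compute the overall average in a scalar subquery and compare each group's MIN against it in HAVING

Corrected query:
SELECT account FROM transactions GROUP BY account HAVING MIN(amount) > (SELECT AVG(amount) FROM transactions)

Result:
(no rows)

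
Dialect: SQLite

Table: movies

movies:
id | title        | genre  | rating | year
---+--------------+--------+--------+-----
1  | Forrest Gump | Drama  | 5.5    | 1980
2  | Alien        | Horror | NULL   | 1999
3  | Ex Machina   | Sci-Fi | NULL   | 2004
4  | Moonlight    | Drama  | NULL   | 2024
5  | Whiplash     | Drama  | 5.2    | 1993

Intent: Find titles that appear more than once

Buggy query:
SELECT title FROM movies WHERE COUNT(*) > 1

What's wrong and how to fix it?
Bug: COUNT(*) is an aggregate and cannot be used in WHERE

Fix: Group first, then use HAVING for the count condition

Corrected query:
SELECT title FROM movies GROUP BY title HAVING COUNT(*) > 1

Result:
(no rows)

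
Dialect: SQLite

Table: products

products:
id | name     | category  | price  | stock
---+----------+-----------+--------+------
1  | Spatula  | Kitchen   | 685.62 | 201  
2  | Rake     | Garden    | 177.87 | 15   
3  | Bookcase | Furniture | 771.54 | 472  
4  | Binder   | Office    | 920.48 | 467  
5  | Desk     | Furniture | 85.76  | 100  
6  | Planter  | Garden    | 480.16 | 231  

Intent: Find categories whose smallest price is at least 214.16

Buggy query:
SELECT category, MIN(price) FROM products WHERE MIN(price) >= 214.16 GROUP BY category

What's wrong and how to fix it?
Bug: Aggregates like MIN are computed per group after WHERE runs

Fix: Replace WHERE with HAVING after the GROUP BY

Corrected query:
SELECT category, MIN(price) FROM products GROUP BY category HAVING MIN(price) >= 214.16

Result:
category | MIN(price)
---------+-----------
Kitchen  | 685.62    
Office   | 920.48    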